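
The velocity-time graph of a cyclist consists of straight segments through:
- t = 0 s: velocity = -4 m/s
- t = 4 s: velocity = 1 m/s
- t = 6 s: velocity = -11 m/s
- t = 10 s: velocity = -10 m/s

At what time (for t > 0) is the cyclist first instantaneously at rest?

t = 3.2 s

v changes sign on 0–4 s (from -4 to 1); the graph is linear there, so v = 0 at t = 0 + (4)·(4 − 0)/(1 − -4) = 3.2 s.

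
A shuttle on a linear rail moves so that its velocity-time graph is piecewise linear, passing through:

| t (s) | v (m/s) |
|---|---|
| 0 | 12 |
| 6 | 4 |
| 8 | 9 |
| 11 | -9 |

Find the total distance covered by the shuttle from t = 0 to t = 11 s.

Total distance travelled is ∫|v| dt — sum the magnitudes of each area piece.
0–6 s: |½(12 + 4)(6)| = 48 m
6–8 s: |½(4 + 9)(2)| = 13 m
8–11 s: v = 0 at t = 9.5 s; triangle areas 6.75 + 6.75 = 13.5 m
Total distance = 74.5 m

74.5 m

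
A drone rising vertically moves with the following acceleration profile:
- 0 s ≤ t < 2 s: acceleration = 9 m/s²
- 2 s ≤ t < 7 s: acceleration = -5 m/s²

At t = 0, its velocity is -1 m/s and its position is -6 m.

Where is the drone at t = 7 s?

32.5 m

On each constant-a segment, Δv = aΔt and Δx = v₀Δt + ½aΔt²; chain segment to segment.
0–2 s: v starts -1 m/s; Δx = -1·2 + ½·9·2² = 16 m; v ends 17 m/s.
2–7 s: v starts 17 m/s; Δx = 17·5 + ½·-5·5² = 22.5 m; v ends -8 m/s.
x(7) = -6 + Σ Δx = 32.5 m.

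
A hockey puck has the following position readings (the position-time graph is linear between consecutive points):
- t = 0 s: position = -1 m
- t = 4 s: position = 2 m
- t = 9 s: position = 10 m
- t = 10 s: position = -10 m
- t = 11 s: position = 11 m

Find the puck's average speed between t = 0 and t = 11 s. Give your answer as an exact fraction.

52/11 m/s

Average speed = (total path length)/(elapsed time); on a piecewise-linear x-t graph the path length is Σ|Δx|.
0–4 s: |Δx| = |2 − -1| = 3 m
4–9 s: |Δx| = |10 − 2| = 8 m
9–10 s: |Δx| = |-10 − 10| = 20 m
10–11 s: |Δx| = |11 − -10| = 21 m
Total path = 52 m; average speed = 52/11 = 52/11 m/s.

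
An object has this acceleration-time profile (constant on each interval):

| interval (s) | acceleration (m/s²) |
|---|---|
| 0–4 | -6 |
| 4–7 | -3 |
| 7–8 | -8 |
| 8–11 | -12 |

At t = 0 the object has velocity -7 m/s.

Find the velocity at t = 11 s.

Δv equals the area under the a-t graph; then v = v₀ + Δv.
0–4 s: -6 × 4 = -24 m/s
4–7 s: -3 × 3 = -9 m/s
7–8 s: -8 × 1 = -8 m/s
8–11 s: -12 × 3 = -36 m/s
Δv = -77 m/s, so v(11) = -7 + (-77) = -84 m/s.

-84 m/s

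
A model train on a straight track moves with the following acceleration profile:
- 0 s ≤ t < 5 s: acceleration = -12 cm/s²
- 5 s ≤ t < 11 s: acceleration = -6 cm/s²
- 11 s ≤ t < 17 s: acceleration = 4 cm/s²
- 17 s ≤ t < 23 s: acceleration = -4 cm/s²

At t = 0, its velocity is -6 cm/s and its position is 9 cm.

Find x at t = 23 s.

-1755 cm

On each constant-a segment, Δv = aΔt and Δx = v₀Δt + ½aΔt²; chain segment to segment.
0–5 s: v starts -6 cm/s; Δx = -6·5 + ½·-12·5² = -180 cm; v ends -66 cm/s.
5–11 s: v starts -66 cm/s; Δx = -66·6 + ½·-6·6² = -504 cm; v ends -102 cm/s.
11–17 s: v starts -102 cm/s; Δx = -102·6 + ½·4·6² = -540 cm; v ends -78 cm/s.
17–23 s: v starts -78 cm/s; Δx = -78·6 + ½·-4·6² = -540 cm; v ends -102 cm/s.
x(23) = 9 + Σ Δx = -1755 cm.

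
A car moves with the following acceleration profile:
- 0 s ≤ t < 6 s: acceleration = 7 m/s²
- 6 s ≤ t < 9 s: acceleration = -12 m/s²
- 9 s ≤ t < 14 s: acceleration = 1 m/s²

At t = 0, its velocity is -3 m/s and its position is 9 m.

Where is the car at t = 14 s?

On each constant-a segment, Δv = aΔt and Δx = v₀Δt + ½aΔt²; chain segment to segment.
0–6 s: v starts -3 m/s; Δx = -3·6 + ½·7·6² = 108 m; v ends 39 m/s.
6–9 s: v starts 39 m/s; Δx = 39·3 + ½·-12·3² = 63 m; v ends 3 m/s.
9–14 s: v starts 3 m/s; Δx = 3·5 + ½·1·5² = 27.5 m; v ends 8 m/s.
x(14) = 9 + Σ Δx = 207.5 m.

207.5 m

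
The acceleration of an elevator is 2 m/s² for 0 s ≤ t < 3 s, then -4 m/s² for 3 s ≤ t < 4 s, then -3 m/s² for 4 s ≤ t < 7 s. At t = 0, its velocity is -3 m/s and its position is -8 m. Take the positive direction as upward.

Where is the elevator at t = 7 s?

-23.5 m

On each constant-a segment, Δv = aΔt and Δx = v₀Δt + ½aΔt²; chain segment to segment.
0–3 s: v starts -3 m/s; Δx = -3·3 + ½·2·3² = 0 m; v ends 3 m/s.
3–4 s: v starts 3 m/s; Δx = 3·1 + ½·-4·1² = 1 m; v ends -1 m/s.
4–7 s: v starts -1 m/s; Δx = -1·3 + ½·-3·3² = -16.5 m; v ends -10 m/s.
x(7) = -8 + Σ Δx = -23.5 m.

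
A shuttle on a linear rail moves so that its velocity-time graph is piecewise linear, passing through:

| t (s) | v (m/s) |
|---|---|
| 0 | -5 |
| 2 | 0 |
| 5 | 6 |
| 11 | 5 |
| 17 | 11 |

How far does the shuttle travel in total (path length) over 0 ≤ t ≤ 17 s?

Distance (not displacement) is the total path length: add the absolute areas under v-t.
0–2 s: |½(-5 + 0)(2)| = 5 m
2–5 s: |½(0 + 6)(3)| = 9 m
5–11 s: |½(6 + 5)(6)| = 33 m
11–17 s: |½(5 + 11)(6)| = 48 m
Total distance = 95 m

95 m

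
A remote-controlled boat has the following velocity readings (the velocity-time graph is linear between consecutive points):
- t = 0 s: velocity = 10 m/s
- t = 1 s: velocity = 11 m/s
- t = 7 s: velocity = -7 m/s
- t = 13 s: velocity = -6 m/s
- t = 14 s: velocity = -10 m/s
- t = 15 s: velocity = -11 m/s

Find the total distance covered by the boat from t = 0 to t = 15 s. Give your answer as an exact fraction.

Distance (not displacement) is the total path length: add the absolute areas under v-t.
0–1 s: |½(10 + 11)(1)| = 10.5 m
1–7 s: v = 0 at t = 14/3 s; triangle areas 121/6 + 49/6 = 85/3 m
7–13 s: |½(-7 + -6)(6)| = 39 m
13–14 s: |½(-6 + -10)(1)| = 8 m
14–15 s: |½(-10 + -11)(1)| = 10.5 m
Total distance = 289/3 m

289/3 m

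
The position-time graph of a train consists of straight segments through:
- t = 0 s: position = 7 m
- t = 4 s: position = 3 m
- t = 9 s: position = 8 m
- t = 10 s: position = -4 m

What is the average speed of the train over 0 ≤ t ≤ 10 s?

Average speed = (total path length)/(elapsed time); on a piecewise-linear x-t graph the path length is Σ|Δx|.
0–4 s: |Δx| = |3 − 7| = 4 m
4–9 s: |Δx| = |8 − 3| = 5 m
9–10 s: |Δx| = |-4 − 8| = 12 m
Total path = 21 m; average speed = 21/10 = 2.1 m/s.

2.1 m/s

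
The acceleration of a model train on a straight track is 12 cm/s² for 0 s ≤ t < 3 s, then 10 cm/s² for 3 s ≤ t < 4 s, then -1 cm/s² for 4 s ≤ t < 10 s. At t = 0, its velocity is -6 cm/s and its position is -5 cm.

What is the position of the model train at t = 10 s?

288 cm

On each constant-a segment, Δv = aΔt and Δx = v₀Δt + ½aΔt²; chain segment to segment.
0–3 s: v starts -6 cm/s; Δx = -6·3 + ½·12·3² = 36 cm; v ends 30 cm/s.
3–4 s: v starts 30 cm/s; Δx = 30·1 + ½·10·1² = 35 cm; v ends 40 cm/s.
4–10 s: v starts 40 cm/s; Δx = 40·6 + ½·-1·6² = 222 cm; v ends 34 cm/s.
x(10) = -5 + Σ Δx = 288 cm.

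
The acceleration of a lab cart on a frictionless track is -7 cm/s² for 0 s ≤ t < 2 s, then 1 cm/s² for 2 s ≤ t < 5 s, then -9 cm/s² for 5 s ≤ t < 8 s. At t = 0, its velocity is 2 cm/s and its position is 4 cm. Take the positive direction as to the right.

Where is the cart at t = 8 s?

-105 cm

On each constant-a segment, Δv = aΔt and Δx = v₀Δt + ½aΔt²; chain segment to segment.
0–2 s: v starts 2 cm/s; Δx = 2·2 + ½·-7·2² = -10 cm; v ends -12 cm/s.
2–5 s: v starts -12 cm/s; Δx = -12·3 + ½·1·3² = -31.5 cm; v ends -9 cm/s.
5–8 s: v starts -9 cm/s; Δx = -9·3 + ½·-9·3² = -67.5 cm; v ends -36 cm/s.
x(8) = 4 + Σ Δx = -105 cm.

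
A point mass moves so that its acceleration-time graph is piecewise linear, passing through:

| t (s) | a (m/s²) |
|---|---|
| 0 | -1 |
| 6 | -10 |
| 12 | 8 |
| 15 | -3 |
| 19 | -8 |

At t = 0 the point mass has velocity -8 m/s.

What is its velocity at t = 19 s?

-61.5 m/s

Δv equals the area under the a-t graph; then v = v₀ + Δv.
0–6 s: ½(-1 + -10)(6) = -33 m/s
6–12 s: ½(-10 + 8)(6) = -6 m/s
12–15 s: ½(8 + -3)(3) = 7.5 m/s
15–19 s: ½(-3 + -8)(4) = -22 m/s
Δv = -53.5 m/s, so v(19) = -8 + (-53.5) = -61.5 m/s.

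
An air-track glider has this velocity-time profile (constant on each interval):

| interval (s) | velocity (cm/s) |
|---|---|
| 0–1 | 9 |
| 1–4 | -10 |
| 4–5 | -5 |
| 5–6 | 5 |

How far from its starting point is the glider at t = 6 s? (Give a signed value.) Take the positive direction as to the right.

Displacement is the signed area under the v-t curve.
0–1 s: 9 × 1 = 9 cm
1–4 s: -10 × 3 = -30 cm
4–5 s: -5 × 1 = -5 cm
5–6 s: 5 × 1 = 5 cm
Net displacement = -21 cm

-21 cm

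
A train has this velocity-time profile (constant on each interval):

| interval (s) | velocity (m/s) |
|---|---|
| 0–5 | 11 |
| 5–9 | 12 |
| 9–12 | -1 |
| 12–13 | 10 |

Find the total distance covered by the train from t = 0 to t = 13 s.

Distance (not displacement) is the total path length: add the absolute areas under v-t.
0–5 s: |11| × 5 = 55 m
5–9 s: |12| × 4 = 48 m
9–12 s: |-1| × 3 = 3 m
12–13 s: |10| × 1 = 10 m
Total distance = 116 m

116 m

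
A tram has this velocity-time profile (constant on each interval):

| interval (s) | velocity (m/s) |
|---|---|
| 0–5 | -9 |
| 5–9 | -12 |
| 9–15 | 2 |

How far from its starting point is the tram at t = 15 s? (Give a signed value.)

-81 m

Displacement is the signed area under the v-t curve.
0–5 s: -9 × 5 = -45 m
5–9 s: -12 × 4 = -48 m
9–15 s: 2 × 6 = 12 m
Net displacement = -81 m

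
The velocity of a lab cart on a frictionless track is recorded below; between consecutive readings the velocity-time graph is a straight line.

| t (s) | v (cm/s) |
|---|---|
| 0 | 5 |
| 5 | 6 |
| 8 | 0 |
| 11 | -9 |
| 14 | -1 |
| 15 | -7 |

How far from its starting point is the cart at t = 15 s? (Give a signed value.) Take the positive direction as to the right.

4 cm

Displacement is the signed area under the v-t curve.
0–5 s: ½(5 + 6)(5) = 27.5 cm
5–8 s: ½(6 + 0)(3) = 9 cm
8–11 s: ½(0 + -9)(3) = -13.5 cm
11–14 s: ½(-9 + -1)(3) = -15 cm
14–15 s: ½(-1 + -7)(1) = -4 cm
Net displacement = 4 cm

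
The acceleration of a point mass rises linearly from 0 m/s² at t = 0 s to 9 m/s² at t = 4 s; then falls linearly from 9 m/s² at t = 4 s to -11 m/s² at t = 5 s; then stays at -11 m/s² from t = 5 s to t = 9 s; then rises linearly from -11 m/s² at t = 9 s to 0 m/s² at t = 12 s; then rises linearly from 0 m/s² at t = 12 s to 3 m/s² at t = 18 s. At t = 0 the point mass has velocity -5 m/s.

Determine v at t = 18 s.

-39.5 m/s

Δv equals the area under the a-t graph; then v = v₀ + Δv.
0–4 s: ½(0 + 9)(4) = 18 m/s
4–5 s: ½(9 + -11)(1) = -1 m/s
5–9 s: -11 × 4 = -44 m/s
9–12 s: ½(-11 + 0)(3) = -16.5 m/s
12–18 s: ½(0 + 3)(6) = 9 m/s
Δv = -34.5 m/s, so v(18) = -5 + (-34.5) = -39.5 m/s.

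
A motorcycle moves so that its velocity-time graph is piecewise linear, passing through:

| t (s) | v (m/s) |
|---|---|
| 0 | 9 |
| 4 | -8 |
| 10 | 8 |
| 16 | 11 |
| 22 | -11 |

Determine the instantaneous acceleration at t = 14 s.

Acceleration is the slope of the v-t graph on 10–16 s: (11 − 8)/(16 − 10) = 0.5 m/s².

0.5 m/s²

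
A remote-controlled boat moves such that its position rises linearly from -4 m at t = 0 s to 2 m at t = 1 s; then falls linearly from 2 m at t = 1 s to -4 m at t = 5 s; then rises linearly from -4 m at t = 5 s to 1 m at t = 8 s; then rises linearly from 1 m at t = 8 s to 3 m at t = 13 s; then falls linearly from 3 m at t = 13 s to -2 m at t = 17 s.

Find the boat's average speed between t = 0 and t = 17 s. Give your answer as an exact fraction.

24/17 m/s

Average speed = (total path length)/(elapsed time); on a piecewise-linear x-t graph the path length is Σ|Δx|.
0–1 s: |Δx| = |2 − -4| = 6 m
1–5 s: |Δx| = |-4 − 2| = 6 m
5–8 s: |Δx| = |1 − -4| = 5 m
8–13 s: |Δx| = |3 − 1| = 2 m
13–17 s: |Δx| = |-2 − 3| = 5 m
Total path = 24 m; average speed = 24/17 = 24/17 m/s.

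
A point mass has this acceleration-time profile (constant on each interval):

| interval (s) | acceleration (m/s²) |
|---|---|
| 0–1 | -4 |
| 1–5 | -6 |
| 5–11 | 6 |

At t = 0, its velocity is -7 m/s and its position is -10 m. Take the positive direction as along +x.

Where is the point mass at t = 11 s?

On each constant-a segment, Δv = aΔt and Δx = v₀Δt + ½aΔt²; chain segment to segment.
0–1 s: v starts -7 m/s; Δx = -7·1 + ½·-4·1² = -9 m; v ends -11 m/s.
1–5 s: v starts -11 m/s; Δx = -11·4 + ½·-6·4² = -92 m; v ends -35 m/s.
5–11 s: v starts -35 m/s; Δx = -35·6 + ½·6·6² = -102 m; v ends 1 m/s.
x(11) = -10 + Σ Δx = -213 m.

-213 m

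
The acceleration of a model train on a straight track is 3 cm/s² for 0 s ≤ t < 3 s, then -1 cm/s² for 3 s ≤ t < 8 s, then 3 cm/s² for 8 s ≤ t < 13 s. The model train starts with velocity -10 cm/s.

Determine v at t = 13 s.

Δv equals the area under the a-t graph; then v = v₀ + Δv.
0–3 s: 3 × 3 = 9 cm/s
3–8 s: -1 × 5 = -5 cm/s
8–13 s: 3 × 5 = 15 cm/s
Δv = 19 cm/s, so v(13) = -10 + (19) = 9 cm/s.

9 cm/s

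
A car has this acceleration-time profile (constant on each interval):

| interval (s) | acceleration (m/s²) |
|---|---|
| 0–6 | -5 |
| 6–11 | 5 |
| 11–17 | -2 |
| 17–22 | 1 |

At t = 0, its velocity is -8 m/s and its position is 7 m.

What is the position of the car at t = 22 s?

-485 m

On each constant-a segment, Δv = aΔt and Δx = v₀Δt + ½aΔt²; chain segment to segment.
0–6 s: v starts -8 m/s; Δx = -8·6 + ½·-5·6² = -138 m; v ends -38 m/s.
6–11 s: v starts -38 m/s; Δx = -38·5 + ½·5·5² = -127.5 m; v ends -13 m/s.
11–17 s: v starts -13 m/s; Δx = -13·6 + ½·-2·6² = -114 m; v ends -25 m/s.
17–22 s: v starts -25 m/s; Δx = -25·5 + ½·1·5² = -112.5 m; v ends -20 m/s.
x(22) = 7 + Σ Δx = -485 m.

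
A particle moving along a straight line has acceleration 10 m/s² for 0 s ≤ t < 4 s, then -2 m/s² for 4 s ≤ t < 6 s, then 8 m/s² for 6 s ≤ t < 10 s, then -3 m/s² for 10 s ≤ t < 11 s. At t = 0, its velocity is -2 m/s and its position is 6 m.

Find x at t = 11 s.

414.5 m

On each constant-a segment, Δv = aΔt and Δx = v₀Δt + ½aΔt²; chain segment to segment.
0–4 s: v starts -2 m/s; Δx = -2·4 + ½·10·4² = 72 m; v ends 38 m/s.
4–6 s: v starts 38 m/s; Δx = 38·2 + ½·-2·2² = 72 m; v ends 34 m/s.
6–10 s: v starts 34 m/s; Δx = 34·4 + ½·8·4² = 200 m; v ends 66 m/s.
10–11 s: v starts 66 m/s; Δx = 66·1 + ½·-3·1² = 64.5 m; v ends 63 m/s.
x(11) = 6 + Σ Δx = 414.5 m.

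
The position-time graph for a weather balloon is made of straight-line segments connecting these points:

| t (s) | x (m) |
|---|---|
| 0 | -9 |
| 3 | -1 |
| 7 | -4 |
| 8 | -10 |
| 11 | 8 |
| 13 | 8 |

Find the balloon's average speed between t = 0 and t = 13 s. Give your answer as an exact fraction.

35/13 m/s

Average speed = (total path length)/(elapsed time); on a piecewise-linear x-t graph the path length is Σ|Δx|.
0–3 s: |Δx| = |-1 − -9| = 8 m
3–7 s: |Δx| = |-4 − -1| = 3 m
7–8 s: |Δx| = |-10 − -4| = 6 m
8–11 s: |Δx| = |8 − -10| = 18 m
11–13 s: |Δx| = |8 − 8| = 0 m
Total path = 35 m; average speed = 35/13 = 35/13 m/s.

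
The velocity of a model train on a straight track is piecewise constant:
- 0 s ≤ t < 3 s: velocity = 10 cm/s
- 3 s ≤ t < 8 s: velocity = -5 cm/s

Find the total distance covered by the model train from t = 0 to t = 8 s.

Distance (not displacement) is the total path length: add the absolute areas under v-t.
0–3 s: |10| × 3 = 30 cm
3–8 s: |-5| × 5 = 25 cm
Total distance = 55 cm

55 cm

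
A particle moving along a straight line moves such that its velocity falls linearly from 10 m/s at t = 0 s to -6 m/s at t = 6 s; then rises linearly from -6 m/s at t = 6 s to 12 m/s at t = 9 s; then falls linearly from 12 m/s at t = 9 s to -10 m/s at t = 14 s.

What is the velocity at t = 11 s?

On 9–14 s the graph is linear from 12 to -10 m/s: v(11) = 12 + (-10 − 12)·(11 − 9)/(14 − 9) = 3.2 m/s.

3.2 m/s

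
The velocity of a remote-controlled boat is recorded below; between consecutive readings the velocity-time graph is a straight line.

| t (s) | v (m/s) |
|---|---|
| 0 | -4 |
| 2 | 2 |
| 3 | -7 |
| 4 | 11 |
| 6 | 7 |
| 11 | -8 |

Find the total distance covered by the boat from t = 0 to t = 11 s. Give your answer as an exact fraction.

287/6 m

Total distance travelled is ∫|v| dt — sum the magnitudes of each area piece.
0–2 s: v = 0 at t = 4/3 s; triangle areas 8/3 + 2/3 = 10/3 m
2–3 s: v = 0 at t = 20/9 s; triangle areas 2/9 + 49/18 = 53/18 m
3–4 s: v = 0 at t = 61/18 s; triangle areas 49/36 + 121/36 = 85/18 m
4–6 s: |½(11 + 7)(2)| = 18 m
6–11 s: v = 0 at t = 25/3 s; triangle areas 49/6 + 32/3 = 113/6 m
Total distance = 287/6 m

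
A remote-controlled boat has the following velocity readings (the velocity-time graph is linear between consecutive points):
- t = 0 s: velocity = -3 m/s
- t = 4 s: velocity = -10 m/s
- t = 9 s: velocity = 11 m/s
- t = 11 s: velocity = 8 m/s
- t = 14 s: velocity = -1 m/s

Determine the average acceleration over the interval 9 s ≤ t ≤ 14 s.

Average acceleration = Δv/Δt = (-1 − 11)/(14 − 9) = -2.4 m/s².

-2.4 m/s²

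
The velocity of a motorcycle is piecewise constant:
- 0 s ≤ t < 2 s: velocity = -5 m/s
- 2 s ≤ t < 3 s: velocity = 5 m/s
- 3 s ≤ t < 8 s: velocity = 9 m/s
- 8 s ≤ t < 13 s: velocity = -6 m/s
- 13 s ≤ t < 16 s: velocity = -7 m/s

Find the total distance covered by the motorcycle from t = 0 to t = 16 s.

Distance (not displacement) is the total path length: add the absolute areas under v-t.
0–2 s: |-5| × 2 = 10 m
2–3 s: |5| × 1 = 5 m
3–8 s: |9| × 5 = 45 m
8–13 s: |-6| × 5 = 30 m
13–16 s: |-7| × 3 = 21 m
Total distance = 111 m

111 m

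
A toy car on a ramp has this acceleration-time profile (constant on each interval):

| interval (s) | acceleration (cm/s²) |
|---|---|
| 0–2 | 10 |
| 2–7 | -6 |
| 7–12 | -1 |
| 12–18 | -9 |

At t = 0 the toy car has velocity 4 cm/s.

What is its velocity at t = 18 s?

-65 cm/s

Δv equals the area under the a-t graph; then v = v₀ + Δv.
0–2 s: 10 × 2 = 20 cm/s
2–7 s: -6 × 5 = -30 cm/s
7–12 s: -1 × 5 = -5 cm/s
12–18 s: -9 × 6 = -54 cm/s
Δv = -69 cm/s, so v(18) = 4 + (-69) = -65 cm/s.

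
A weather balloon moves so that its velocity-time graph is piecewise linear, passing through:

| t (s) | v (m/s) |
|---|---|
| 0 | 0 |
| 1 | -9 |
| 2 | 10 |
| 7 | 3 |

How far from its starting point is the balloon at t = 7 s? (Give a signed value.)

Displacement is the signed area under the v-t curve.
0–1 s: ½(0 + -9)(1) = -4.5 m
1–2 s: ½(-9 + 10)(1) = 0.5 m
2–7 s: ½(10 + 3)(5) = 32.5 m
Net displacement = 28.5 m

28.5 m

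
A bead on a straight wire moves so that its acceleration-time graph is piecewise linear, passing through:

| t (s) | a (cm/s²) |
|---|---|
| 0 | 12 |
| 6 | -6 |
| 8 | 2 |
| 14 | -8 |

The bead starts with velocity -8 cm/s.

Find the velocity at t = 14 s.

-12 cm/s

Δv equals the area under the a-t graph; then v = v₀ + Δv.
0–6 s: ½(12 + -6)(6) = 18 cm/s
6–8 s: ½(-6 + 2)(2) = -4 cm/s
8–14 s: ½(2 + -8)(6) = -18 cm/s
Δv = -4 cm/s, so v(14) = -8 + (-4) = -12 cm/s.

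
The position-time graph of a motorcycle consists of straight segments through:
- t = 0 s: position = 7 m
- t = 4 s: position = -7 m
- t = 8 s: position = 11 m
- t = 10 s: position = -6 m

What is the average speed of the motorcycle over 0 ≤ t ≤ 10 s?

Average speed = (total path length)/(elapsed time); on a piecewise-linear x-t graph the path length is Σ|Δx|.
0–4 s: |Δx| = |-7 − 7| = 14 m
4–8 s: |Δx| = |11 − -7| = 18 m
8–10 s: |Δx| = |-6 − 11| = 17 m
Total path = 49 m; average speed = 49/10 = 4.9 m/s.

4.9 m/s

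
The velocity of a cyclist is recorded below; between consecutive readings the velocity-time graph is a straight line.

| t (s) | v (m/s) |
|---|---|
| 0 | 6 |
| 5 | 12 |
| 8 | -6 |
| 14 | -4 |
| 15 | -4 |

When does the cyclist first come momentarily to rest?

t = 7 s

v changes sign on 5–8 s (from 12 to -6); the graph is linear there, so v = 0 at t = 5 + (-12)·(8 − 5)/(-6 − 12) = 7 s.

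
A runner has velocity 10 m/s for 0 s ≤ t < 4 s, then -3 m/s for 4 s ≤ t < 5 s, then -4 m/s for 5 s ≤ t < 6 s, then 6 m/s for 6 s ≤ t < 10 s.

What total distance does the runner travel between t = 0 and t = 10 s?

Total distance travelled is ∫|v| dt — sum the magnitudes of each area piece.
0–4 s: |10| × 4 = 40 m
4–5 s: |-3| × 1 = 3 m
5–6 s: |-4| × 1 = 4 m
6–10 s: |6| × 4 = 24 m
Total distance = 71 m

71 m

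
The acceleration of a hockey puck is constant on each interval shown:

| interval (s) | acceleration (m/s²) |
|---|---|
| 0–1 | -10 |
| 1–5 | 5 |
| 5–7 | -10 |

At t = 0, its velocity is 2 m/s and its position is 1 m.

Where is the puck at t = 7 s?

On each constant-a segment, Δv = aΔt and Δx = v₀Δt + ½aΔt²; chain segment to segment.
0–1 s: v starts 2 m/s; Δx = 2·1 + ½·-10·1² = -3 m; v ends -8 m/s.
1–5 s: v starts -8 m/s; Δx = -8·4 + ½·5·4² = 8 m; v ends 12 m/s.
5–7 s: v starts 12 m/s; Δx = 12·2 + ½·-10·2² = 4 m; v ends -8 m/s.
x(7) = 1 + Σ Δx = 10 m.

10 m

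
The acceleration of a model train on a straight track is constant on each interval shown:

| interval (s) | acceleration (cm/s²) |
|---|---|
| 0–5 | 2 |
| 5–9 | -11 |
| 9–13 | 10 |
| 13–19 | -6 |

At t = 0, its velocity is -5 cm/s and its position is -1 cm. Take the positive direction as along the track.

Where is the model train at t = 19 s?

-247 cm

On each constant-a segment, Δv = aΔt and Δx = v₀Δt + ½aΔt²; chain segment to segment.
0–5 s: v starts -5 cm/s; Δx = -5·5 + ½·2·5² = 0 cm; v ends 5 cm/s.
5–9 s: v starts 5 cm/s; Δx = 5·4 + ½·-11·4² = -68 cm; v ends -39 cm/s.
9–13 s: v starts -39 cm/s; Δx = -39·4 + ½·10·4² = -76 cm; v ends 1 cm/s.
13–19 s: v starts 1 cm/s; Δx = 1·6 + ½·-6·6² = -102 cm; v ends -35 cm/s.
x(19) = -1 + Σ Δx = -247 cm.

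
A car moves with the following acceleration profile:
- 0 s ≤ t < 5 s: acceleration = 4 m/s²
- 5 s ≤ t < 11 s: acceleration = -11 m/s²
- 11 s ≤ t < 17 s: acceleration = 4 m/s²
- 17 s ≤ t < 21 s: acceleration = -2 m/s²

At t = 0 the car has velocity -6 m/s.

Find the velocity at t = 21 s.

Δv equals the area under the a-t graph; then v = v₀ + Δv.
0–5 s: 4 × 5 = 20 m/s
5–11 s: -11 × 6 = -66 m/s
11–17 s: 4 × 6 = 24 m/s
17–21 s: -2 × 4 = -8 m/s
Δv = -30 m/s, so v(21) = -6 + (-30) = -36 m/s.

-36 m/s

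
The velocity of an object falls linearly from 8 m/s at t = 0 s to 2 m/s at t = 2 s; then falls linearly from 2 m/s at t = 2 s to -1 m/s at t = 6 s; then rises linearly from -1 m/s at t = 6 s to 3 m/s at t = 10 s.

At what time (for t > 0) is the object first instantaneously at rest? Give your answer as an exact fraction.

t = 14/3 s

v changes sign on 2–6 s (from 2 to -1); the graph is linear there, so v = 0 at t = 2 + (-2)·(6 − 2)/(-1 − 2) = 14/3 s.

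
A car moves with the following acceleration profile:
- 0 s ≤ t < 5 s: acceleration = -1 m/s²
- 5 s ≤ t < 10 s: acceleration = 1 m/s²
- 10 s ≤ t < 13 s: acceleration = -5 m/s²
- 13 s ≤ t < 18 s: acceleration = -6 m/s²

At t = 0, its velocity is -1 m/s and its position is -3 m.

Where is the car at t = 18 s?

On each constant-a segment, Δv = aΔt and Δx = v₀Δt + ½aΔt²; chain segment to segment.
0–5 s: v starts -1 m/s; Δx = -1·5 + ½·-1·5² = -17.5 m; v ends -6 m/s.
5–10 s: v starts -6 m/s; Δx = -6·5 + ½·1·5² = -17.5 m; v ends -1 m/s.
10–13 s: v starts -1 m/s; Δx = -1·3 + ½·-5·3² = -25.5 m; v ends -16 m/s.
13–18 s: v starts -16 m/s; Δx = -16·5 + ½·-6·5² = -155 m; v ends -46 m/s.
x(18) = -3 + Σ Δx = -218.5 m.

-218.5 m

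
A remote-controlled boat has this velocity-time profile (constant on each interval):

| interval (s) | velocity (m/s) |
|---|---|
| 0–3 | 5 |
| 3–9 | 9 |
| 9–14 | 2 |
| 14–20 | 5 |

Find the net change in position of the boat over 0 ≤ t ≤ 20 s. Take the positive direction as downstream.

109 m

Net displacement equals the area under the velocity-time graph (areas below the axis count negative).
0–3 s: 5 × 3 = 15 m
3–9 s: 9 × 6 = 54 m
9–14 s: 2 × 5 = 10 m
14–20 s: 5 × 6 = 30 m
Net displacement = 109 m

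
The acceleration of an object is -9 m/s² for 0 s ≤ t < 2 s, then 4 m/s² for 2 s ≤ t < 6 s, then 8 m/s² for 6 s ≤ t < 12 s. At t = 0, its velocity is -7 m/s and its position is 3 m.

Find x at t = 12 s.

On each constant-a segment, Δv = aΔt and Δx = v₀Δt + ½aΔt²; chain segment to segment.
0–2 s: v starts -7 m/s; Δx = -7·2 + ½·-9·2² = -32 m; v ends -25 m/s.
2–6 s: v starts -25 m/s; Δx = -25·4 + ½·4·4² = -68 m; v ends -9 m/s.
6–12 s: v starts -9 m/s; Δx = -9·6 + ½·8·6² = 90 m; v ends 39 m/s.
x(12) = 3 + Σ Δx = -7 m.

-7 m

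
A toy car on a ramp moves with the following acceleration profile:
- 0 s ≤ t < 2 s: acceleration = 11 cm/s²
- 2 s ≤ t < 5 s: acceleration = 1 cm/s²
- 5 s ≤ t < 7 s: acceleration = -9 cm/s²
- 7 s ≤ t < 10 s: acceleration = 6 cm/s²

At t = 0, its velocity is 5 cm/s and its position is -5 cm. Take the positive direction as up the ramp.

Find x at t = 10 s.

217.5 cm

On each constant-a segment, Δv = aΔt and Δx = v₀Δt + ½aΔt²; chain segment to segment.
0–2 s: v starts 5 cm/s; Δx = 5·2 + ½·11·2² = 32 cm; v ends 27 cm/s.
2–5 s: v starts 27 cm/s; Δx = 27·3 + ½·1·3² = 85.5 cm; v ends 30 cm/s.
5–7 s: v starts 30 cm/s; Δx = 30·2 + ½·-9·2² = 42 cm; v ends 12 cm/s.
7–10 s: v starts 12 cm/s; Δx = 12·3 + ½·6·3² = 63 cm; v ends 30 cm/s.
x(10) = -5 + Σ Δx = 217.5 cm.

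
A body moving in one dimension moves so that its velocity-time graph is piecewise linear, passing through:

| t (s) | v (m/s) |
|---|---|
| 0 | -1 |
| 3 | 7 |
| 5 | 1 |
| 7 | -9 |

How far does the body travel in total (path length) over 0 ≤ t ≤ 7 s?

25.575 m

Distance (not displacement) is the total path length: add the absolute areas under v-t.
0–3 s: v = 0 at t = 0.375 s; triangle areas 0.1875 + 9.1875 = 9.375 m
3–5 s: |½(7 + 1)(2)| = 8 m
5–7 s: v = 0 at t = 5.2 s; triangle areas 0.1 + 8.1 = 8.2 m
Total distance = 25.575 m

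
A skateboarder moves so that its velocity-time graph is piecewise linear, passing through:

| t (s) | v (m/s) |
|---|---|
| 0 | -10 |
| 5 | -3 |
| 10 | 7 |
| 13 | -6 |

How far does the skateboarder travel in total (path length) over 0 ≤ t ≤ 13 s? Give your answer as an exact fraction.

1477/26 m

Total distance travelled is ∫|v| dt — sum the magnitudes of each area piece.
0–5 s: |½(-10 + -3)(5)| = 32.5 m
5–10 s: v = 0 at t = 6.5 s; triangle areas 2.25 + 12.25 = 14.5 m
10–13 s: v = 0 at t = 151/13 s; triangle areas 147/26 + 54/13 = 255/26 m
Total distance = 1477/26 m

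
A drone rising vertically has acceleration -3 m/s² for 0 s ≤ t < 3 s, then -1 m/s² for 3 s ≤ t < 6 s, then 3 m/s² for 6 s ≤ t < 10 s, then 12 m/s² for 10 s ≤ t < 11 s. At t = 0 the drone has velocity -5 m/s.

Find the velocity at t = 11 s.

7 m/s

Δv equals the area under the a-t graph; then v = v₀ + Δv.
0–3 s: -3 × 3 = -9 m/s
3–6 s: -1 × 3 = -3 m/s
6–10 s: 3 × 4 = 12 m/s
10–11 s: 12 × 1 = 12 m/s
Δv = 12 m/s, so v(11) = -5 + (12) = 7 m/s.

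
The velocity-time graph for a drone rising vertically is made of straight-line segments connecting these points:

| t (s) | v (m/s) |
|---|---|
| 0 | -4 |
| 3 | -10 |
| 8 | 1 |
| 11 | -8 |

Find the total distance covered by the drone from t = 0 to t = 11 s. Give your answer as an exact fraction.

Total distance travelled is ∫|v| dt — sum the magnitudes of each area piece.
0–3 s: |½(-4 + -10)(3)| = 21 m
3–8 s: v = 0 at t = 83/11 s; triangle areas 250/11 + 5/22 = 505/22 m
8–11 s: v = 0 at t = 25/3 s; triangle areas 1/6 + 32/3 = 65/6 m
Total distance = 1808/33 m

1808/33 m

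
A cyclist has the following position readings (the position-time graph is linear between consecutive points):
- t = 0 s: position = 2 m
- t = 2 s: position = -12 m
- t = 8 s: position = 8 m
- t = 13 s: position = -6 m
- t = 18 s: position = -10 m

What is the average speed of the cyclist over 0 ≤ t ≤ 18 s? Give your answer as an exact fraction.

Average speed = (total path length)/(elapsed time); on a piecewise-linear x-t graph the path length is Σ|Δx|.
0–2 s: |Δx| = |-12 − 2| = 14 m
2–8 s: |Δx| = |8 − -12| = 20 m
8–13 s: |Δx| = |-6 − 8| = 14 m
13–18 s: |Δx| = |-10 − -6| = 4 m
Total path = 52 m; average speed = 52/18 = 26/9 m/s.

26/9 m/s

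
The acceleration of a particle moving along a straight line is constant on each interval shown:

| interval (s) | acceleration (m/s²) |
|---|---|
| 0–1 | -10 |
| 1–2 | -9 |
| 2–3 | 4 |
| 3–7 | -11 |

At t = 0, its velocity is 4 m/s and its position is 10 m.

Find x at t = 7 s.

On each constant-a segment, Δv = aΔt and Δx = v₀Δt + ½aΔt²; chain segment to segment.
0–1 s: v starts 4 m/s; Δx = 4·1 + ½·-10·1² = -1 m; v ends -6 m/s.
1–2 s: v starts -6 m/s; Δx = -6·1 + ½·-9·1² = -10.5 m; v ends -15 m/s.
2–3 s: v starts -15 m/s; Δx = -15·1 + ½·4·1² = -13 m; v ends -11 m/s.
3–7 s: v starts -11 m/s; Δx = -11·4 + ½·-11·4² = -132 m; v ends -55 m/s.
x(7) = 10 + Σ Δx = -146.5 m.

-146.5 m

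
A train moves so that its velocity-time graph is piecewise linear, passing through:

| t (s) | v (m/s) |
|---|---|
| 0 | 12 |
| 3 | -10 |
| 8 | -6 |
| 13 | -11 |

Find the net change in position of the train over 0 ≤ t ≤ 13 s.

-79.5 m

Net displacement equals the area under the velocity-time graph (areas below the axis count negative).
0–3 s: ½(12 + -10)(3) = 3 m
3–8 s: ½(-10 + -6)(5) = -40 m
8–13 s: ½(-6 + -11)(5) = -42.5 m
Net displacement = -79.5 m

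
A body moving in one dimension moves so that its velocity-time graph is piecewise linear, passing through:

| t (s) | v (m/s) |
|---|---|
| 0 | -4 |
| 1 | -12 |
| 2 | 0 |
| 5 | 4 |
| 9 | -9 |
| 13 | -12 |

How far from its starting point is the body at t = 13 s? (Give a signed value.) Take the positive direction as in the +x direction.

Net displacement equals the area under the velocity-time graph (areas below the axis count negative).
0–1 s: ½(-4 + -12)(1) = -8 m
1–2 s: ½(-12 + 0)(1) = -6 m
2–5 s: ½(0 + 4)(3) = 6 m
5–9 s: ½(4 + -9)(4) = -10 m
9–13 s: ½(-9 + -12)(4) = -42 m
Net displacement = -60 m

-60 m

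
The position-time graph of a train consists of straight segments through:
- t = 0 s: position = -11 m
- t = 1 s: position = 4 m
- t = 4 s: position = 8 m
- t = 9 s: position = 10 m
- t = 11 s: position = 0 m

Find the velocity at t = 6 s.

Velocity is the slope of the x-t graph on 4–9 s: (10 − 8)/(9 − 4) = 0.4 m/s.

0.4 m/s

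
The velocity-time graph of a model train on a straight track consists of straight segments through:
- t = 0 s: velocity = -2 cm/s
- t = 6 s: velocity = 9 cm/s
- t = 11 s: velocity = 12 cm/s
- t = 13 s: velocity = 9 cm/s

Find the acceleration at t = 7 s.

Acceleration is the slope of the v-t graph on 6–11 s: (12 − 9)/(11 − 6) = 0.6 cm/s².

0.6 cm/s²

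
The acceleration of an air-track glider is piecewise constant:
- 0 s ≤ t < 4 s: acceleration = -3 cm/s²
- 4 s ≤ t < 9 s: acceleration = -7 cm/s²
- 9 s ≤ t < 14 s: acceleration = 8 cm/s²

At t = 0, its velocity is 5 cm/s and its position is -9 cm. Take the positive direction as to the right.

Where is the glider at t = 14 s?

-245.5 cm

On each constant-a segment, Δv = aΔt and Δx = v₀Δt + ½aΔt²; chain segment to segment.
0–4 s: v starts 5 cm/s; Δx = 5·4 + ½·-3·4² = -4 cm; v ends -7 cm/s.
4–9 s: v starts -7 cm/s; Δx = -7·5 + ½·-7·5² = -122.5 cm; v ends -42 cm/s.
9–14 s: v starts -42 cm/s; Δx = -42·5 + ½·8·5² = -110 cm; v ends -2 cm/s.
x(14) = -9 + Σ Δx = -245.5 cm.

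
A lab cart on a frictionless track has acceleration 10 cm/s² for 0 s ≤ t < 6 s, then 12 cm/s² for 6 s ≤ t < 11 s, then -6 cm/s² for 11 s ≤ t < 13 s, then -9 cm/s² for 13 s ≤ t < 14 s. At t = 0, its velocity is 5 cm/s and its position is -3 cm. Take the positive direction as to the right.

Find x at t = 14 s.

1028.5 cm

On each constant-a segment, Δv = aΔt and Δx = v₀Δt + ½aΔt²; chain segment to segment.
0–6 s: v starts 5 cm/s; Δx = 5·6 + ½·10·6² = 210 cm; v ends 65 cm/s.
6–11 s: v starts 65 cm/s; Δx = 65·5 + ½·12·5² = 475 cm; v ends 125 cm/s.
11–13 s: v starts 125 cm/s; Δx = 125·2 + ½·-6·2² = 238 cm; v ends 113 cm/s.
13–14 s: v starts 113 cm/s; Δx = 113·1 + ½·-9·1² = 108.5 cm; v ends 104 cm/s.
x(14) = -3 + Σ Δx = 1028.5 cm.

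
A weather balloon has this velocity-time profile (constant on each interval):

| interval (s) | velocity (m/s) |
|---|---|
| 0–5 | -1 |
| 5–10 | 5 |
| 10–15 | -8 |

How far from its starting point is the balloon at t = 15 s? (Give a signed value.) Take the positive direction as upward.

Net displacement equals the area under the velocity-time graph (areas below the axis count negative).
0–5 s: -1 × 5 = -5 m
5–10 s: 5 × 5 = 25 m
10–15 s: -8 × 5 = -40 m
Net displacement = -20 m

-20 m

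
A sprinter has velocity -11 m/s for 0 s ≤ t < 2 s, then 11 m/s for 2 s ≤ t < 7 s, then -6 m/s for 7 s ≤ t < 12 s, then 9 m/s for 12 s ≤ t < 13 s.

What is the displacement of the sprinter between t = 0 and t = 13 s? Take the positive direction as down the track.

12 m

Displacement is the signed area under the v-t curve.
0–2 s: -11 × 2 = -22 m
2–7 s: 11 × 5 = 55 m
7–12 s: -6 × 5 = -30 m
12–13 s: 9 × 1 = 9 m
Net displacement = 12 m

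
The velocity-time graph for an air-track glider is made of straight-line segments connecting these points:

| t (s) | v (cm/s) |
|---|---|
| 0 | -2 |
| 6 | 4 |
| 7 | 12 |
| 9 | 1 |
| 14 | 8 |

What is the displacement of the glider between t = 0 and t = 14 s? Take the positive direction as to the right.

Displacement is the signed area under the v-t curve.
0–6 s: ½(-2 + 4)(6) = 6 cm
6–7 s: ½(4 + 12)(1) = 8 cm
7–9 s: ½(12 + 1)(2) = 13 cm
9–14 s: ½(1 + 8)(5) = 22.5 cm
Net displacement = 49.5 cm

49.5 cm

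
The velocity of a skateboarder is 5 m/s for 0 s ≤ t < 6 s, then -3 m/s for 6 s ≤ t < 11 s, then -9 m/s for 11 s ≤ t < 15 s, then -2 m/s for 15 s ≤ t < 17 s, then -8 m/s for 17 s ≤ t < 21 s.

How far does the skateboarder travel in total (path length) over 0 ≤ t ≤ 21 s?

Total distance travelled is ∫|v| dt — sum the magnitudes of each area piece.
0–6 s: |5| × 6 = 30 m
6–11 s: |-3| × 5 = 15 m
11–15 s: |-9| × 4 = 36 m
15–17 s: |-2| × 2 = 4 m
17–21 s: |-8| × 4 = 32 m
Total distance = 117 m

117 m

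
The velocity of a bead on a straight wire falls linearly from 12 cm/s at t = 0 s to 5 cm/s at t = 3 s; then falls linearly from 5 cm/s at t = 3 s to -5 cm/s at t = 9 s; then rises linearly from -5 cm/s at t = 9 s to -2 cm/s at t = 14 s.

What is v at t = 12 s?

-3.2 cm/s

On 9–14 s the graph is linear from -5 to -2 cm/s: v(12) = -5 + (-2 − -5)·(12 − 9)/(14 − 9) = -3.2 cm/s.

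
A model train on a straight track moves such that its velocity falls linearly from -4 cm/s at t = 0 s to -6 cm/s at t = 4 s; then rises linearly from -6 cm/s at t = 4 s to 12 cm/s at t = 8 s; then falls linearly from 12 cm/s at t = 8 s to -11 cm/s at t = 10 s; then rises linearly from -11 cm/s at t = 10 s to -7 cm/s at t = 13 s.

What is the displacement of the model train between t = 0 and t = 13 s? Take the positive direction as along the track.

Displacement is the signed area under the v-t curve.
0–4 s: ½(-4 + -6)(4) = -20 cm
4–8 s: ½(-6 + 12)(4) = 12 cm
8–10 s: ½(12 + -11)(2) = 1 cm
10–13 s: ½(-11 + -7)(3) = -27 cm
Net displacement = -34 cm

-34 cm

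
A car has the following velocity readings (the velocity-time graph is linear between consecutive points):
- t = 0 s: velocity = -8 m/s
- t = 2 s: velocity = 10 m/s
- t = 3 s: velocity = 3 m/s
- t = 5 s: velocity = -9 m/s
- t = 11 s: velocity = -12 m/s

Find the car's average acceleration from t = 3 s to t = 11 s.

Average acceleration = Δv/Δt = (-12 − 3)/(11 − 3) = -1.875 m/s².

-1.875 m/s²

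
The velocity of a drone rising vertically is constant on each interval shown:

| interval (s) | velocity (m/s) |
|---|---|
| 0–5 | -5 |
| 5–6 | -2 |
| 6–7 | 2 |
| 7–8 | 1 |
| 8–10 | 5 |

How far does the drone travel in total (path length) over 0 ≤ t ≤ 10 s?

Total distance travelled is ∫|v| dt — sum the magnitudes of each area piece.
0–5 s: |-5| × 5 = 25 m
5–6 s: |-2| × 1 = 2 m
6–7 s: |2| × 1 = 2 m
7–8 s: |1| × 1 = 1 m
8–10 s: |5| × 2 = 10 m
Total distance = 40 m

40 m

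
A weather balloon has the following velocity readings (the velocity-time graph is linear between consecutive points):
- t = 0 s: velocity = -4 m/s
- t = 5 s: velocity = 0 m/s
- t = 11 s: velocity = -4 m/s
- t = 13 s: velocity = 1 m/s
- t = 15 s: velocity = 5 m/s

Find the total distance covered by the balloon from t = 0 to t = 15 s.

Distance (not displacement) is the total path length: add the absolute areas under v-t.
0–5 s: |½(-4 + 0)(5)| = 10 m
5–11 s: |½(0 + -4)(6)| = 12 m
11–13 s: v = 0 at t = 12.6 s; triangle areas 3.2 + 0.2 = 3.4 m
13–15 s: |½(1 + 5)(2)| = 6 m
Total distance = 31.4 m

31.4 m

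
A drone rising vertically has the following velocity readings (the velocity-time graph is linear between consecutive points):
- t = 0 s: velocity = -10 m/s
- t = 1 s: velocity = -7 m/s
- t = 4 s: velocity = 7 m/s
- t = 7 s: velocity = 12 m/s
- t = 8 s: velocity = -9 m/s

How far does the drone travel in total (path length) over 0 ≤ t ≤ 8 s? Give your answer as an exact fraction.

370/7 m

Total distance travelled is ∫|v| dt — sum the magnitudes of each area piece.
0–1 s: |½(-10 + -7)(1)| = 8.5 m
1–4 s: v = 0 at t = 2.5 s; triangle areas 5.25 + 5.25 = 10.5 m
4–7 s: |½(7 + 12)(3)| = 28.5 m
7–8 s: v = 0 at t = 53/7 s; triangle areas 24/7 + 27/14 = 75/14 m
Total distance = 370/7 m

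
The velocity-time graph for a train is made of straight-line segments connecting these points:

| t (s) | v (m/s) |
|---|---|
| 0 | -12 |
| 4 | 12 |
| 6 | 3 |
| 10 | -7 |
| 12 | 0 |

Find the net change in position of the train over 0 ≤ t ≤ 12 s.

Net displacement equals the area under the velocity-time graph (areas below the axis count negative).
0–4 s: ½(-12 + 12)(4) = 0 m
4–6 s: ½(12 + 3)(2) = 15 m
6–10 s: ½(3 + -7)(4) = -8 m
10–12 s: ½(-7 + 0)(2) = -7 m
Net displacement = 0 m

0 m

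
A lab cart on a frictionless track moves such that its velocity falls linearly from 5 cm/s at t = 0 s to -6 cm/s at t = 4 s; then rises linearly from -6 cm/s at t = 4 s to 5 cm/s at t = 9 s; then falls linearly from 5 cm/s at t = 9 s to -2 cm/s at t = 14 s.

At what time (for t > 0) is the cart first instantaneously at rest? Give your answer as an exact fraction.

v changes sign on 0–4 s (from 5 to -6); the graph is linear there, so v = 0 at t = 0 + (-5)·(4 − 0)/(-6 − 5) = 20/11 s.

t = 20/11 s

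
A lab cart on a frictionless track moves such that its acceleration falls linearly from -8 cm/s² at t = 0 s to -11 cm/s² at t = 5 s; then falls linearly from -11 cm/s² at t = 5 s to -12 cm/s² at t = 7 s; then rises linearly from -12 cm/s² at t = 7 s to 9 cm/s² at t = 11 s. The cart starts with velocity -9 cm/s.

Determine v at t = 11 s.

Δv equals the area under the a-t graph; then v = v₀ + Δv.
0–5 s: ½(-8 + -11)(5) = -47.5 cm/s
5–7 s: ½(-11 + -12)(2) = -23 cm/s
7–11 s: ½(-12 + 9)(4) = -6 cm/s
Δv = -76.5 cm/s, so v(11) = -9 + (-76.5) = -85.5 cm/s.

-85.5 cm/s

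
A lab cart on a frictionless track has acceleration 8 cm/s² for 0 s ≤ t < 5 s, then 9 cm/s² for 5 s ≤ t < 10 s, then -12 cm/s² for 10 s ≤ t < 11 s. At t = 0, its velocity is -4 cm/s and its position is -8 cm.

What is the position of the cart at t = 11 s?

439.5 cm

On each constant-a segment, Δv = aΔt and Δx = v₀Δt + ½aΔt²; chain segment to segment.
0–5 s: v starts -4 cm/s; Δx = -4·5 + ½·8·5² = 80 cm; v ends 36 cm/s.
5–10 s: v starts 36 cm/s; Δx = 36·5 + ½·9·5² = 292.5 cm; v ends 81 cm/s.
10–11 s: v starts 81 cm/s; Δx = 81·1 + ½·-12·1² = 75 cm; v ends 69 cm/s.
x(11) = -8 + Σ Δx = 439.5 cm.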